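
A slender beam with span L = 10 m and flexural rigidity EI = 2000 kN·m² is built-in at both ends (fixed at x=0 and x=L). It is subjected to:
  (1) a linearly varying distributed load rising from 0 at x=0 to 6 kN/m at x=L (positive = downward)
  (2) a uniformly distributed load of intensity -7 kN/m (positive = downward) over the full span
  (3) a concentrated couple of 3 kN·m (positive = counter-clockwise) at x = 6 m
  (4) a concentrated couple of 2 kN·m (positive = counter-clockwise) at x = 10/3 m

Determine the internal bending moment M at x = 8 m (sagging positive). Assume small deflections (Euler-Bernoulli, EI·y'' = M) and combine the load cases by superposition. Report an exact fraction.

Load 1 — triangular load w₀=6 kN/m (0→w₀ over full span):
  M_1 = 3w₀Lx/20 - w₀L²/30 - w₀x³/(6L) = 3·6·10·8/20 - 6·10²/30 - 6·8³/(6·10) = 4/5 kN·m
Load 2 — uniform load w=-7 kN/m over full span:
  M_2 = wLx/2 - wL²/12 - wx²/2 = (-7)·10·8/2 - (-7)·10²/12 - (-7)·8²/2 = 7/3 kN·m
Load 3 — applied couple M₀=3 kN·m at a=6 m (b=L-a=4):
  M_3 = R_Ax - M_A - M₀  [x>a] with R_A=54/125, M_A=24/25 = (54/125)·8 - (24/25) - 3 = -63/125 kN·m
Load 4 — applied couple M₀=2 kN·m at a=10/3 m (b=L-a=20/3):
  M_4 = R_Ax - M_A - M₀  [x>a] with R_A=4/15, M_A=0 = (4/15)·8 - 0 - 2 = 2/15 kN·m
Superposition: M = Σ M_i = 1036/375 kN·m ≈ 2.762667 kN·m

M(8) = 1036/375 kN·m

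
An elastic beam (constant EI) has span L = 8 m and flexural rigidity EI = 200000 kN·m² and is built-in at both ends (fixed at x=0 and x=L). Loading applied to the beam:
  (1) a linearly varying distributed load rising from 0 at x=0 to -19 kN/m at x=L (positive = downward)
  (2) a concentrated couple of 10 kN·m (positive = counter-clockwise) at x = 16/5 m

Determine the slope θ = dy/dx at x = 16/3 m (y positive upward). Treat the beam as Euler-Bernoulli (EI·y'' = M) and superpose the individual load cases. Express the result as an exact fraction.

Load 1 — triangular load w₀=-19 kN/m (0→w₀ over full span):
  θ_1 = -w₀(2x(L-x)(L-2x)(x+2L)+x²(L-x)²)/(120LEI) = -(-19)·(2·(16/3)·(8-(16/3))·(8-2·(16/3))·((16/3)+2·8)+(16/3)²·(8-(16/3))²)/(120·8·200000) = -532/3796875 rad
Load 2 — applied couple M₀=10 kN·m at a=16/5 m (b=L-a=24/5):
  θ_2 = (R_Ax²/2 - M_Ax - M₀(x-a))/EI  [x>a] with R_A=9/5, M_A=6/5 = ((9/5)·(16/3)²/2 - (6/5)·(16/3) - 10·((16/3)-(16/5)))/200000 = -1/93750 rad
Superposition: θ = Σ θ_i = -229/1518750 rad ≈ -0.000151 rad

θ(16/3) = -229/1518750 rad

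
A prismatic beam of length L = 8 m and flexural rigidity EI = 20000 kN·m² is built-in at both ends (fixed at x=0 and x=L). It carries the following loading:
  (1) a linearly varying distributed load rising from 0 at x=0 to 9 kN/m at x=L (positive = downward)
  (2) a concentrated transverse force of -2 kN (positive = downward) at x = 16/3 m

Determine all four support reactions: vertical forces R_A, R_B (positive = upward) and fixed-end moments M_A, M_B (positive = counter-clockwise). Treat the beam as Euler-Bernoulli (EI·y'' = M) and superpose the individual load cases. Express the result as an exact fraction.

Load 1 — triangular load w₀=9 kN/m (0→w₀ over full span):
  R_A = 3w₀L/20 = 3·9·8/20 = 54/5 kN
  M_A = w₀L²/30 = 9·8²/30 = 96/5 kN·m
  R_B = 7w₀L/20 = 7·9·8/20 = 126/5 kN
  M_B = -w₀L²/20 = -9·8²/20 = -144/5 kN·m
Load 2 — point force P=-2 kN at a=16/3 m (b=L-a=8/3):
  R_A = Pb²(3a+b)/L³ = (-2)·(8/3)²·(3·(16/3)+(8/3))/8³ = -14/27 kN
  M_A = Pab²/L² = (-2)·(16/3)·(8/3)²/8² = -32/27 kN·m
  R_B = Pa²(a+3b)/L³ = (-2)·(16/3)²·((16/3)+3·(8/3))/8³ = -40/27 kN
  M_B = -Pa²b/L² = -(-2)·(16/3)²·(8/3)/8² = 64/27 kN·m
Superposition: R_A = 1388/135 kN, M_A = 2432/135 kN·m, R_B = 3202/135 kN, M_B = -3568/135 kN·m

R_A = 1388/135 kN, M_A = 2432/135 kN·m, R_B = 3202/135 kN, M_B = -3568/135 kN·m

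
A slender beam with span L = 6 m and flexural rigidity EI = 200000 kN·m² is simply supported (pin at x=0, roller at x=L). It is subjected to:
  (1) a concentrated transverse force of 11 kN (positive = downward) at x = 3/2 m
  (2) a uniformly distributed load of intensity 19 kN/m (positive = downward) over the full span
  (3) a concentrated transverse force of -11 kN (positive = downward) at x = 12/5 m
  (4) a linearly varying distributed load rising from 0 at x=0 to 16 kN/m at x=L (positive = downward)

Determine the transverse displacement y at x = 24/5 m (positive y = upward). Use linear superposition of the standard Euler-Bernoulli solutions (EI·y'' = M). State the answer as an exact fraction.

Load 1 — point force P=11 kN at a=3/2 m (b=L-a=9/2):
  y_1 = -Pa(L-x)(2Lx-a²-x²)/(6LEI)  [x>a] = -11·(3/2)·(6-(24/5))·(2·6·(24/5)-(3/2)²-(24/5)²)/(6·6·200000) = -35541/400000000 m
Load 2 — uniform load w=19 kN/m over full span:
  y_2 = -wx(L³-2Lx²+x³)/(24EI) = -19·(24/5)·(6³-2·6·(24/5)²+(24/5)³)/(24·200000) = -14877/15625000 m
Load 3 — point force P=-11 kN at a=12/5 m (b=L-a=18/5):
  y_3 = -Pa(L-x)(2Lx-a²-x²)/(6LEI)  [x>a] = -(-11)·(12/5)·(6-(24/5))·(2·6·(24/5)-(12/5)²-(24/5)²)/(6·6·200000) = 99/781250 m
Load 4 — triangular load w₀=16 kN/m (0→w₀ over full span):
  y_4 = -w₀x(7L⁴-10L²x²+3x⁴)/(360LEI) = -16·(24/5)·(7·6⁴-10·6²·(24/5)²+3·(24/5)⁴)/(360·6·200000) = -20574/48828125 m
Superposition: y = Σ y_i = -66780801/50000000000 m ≈ -0.001336 m

y(24/5) = -66780801/50000000000 m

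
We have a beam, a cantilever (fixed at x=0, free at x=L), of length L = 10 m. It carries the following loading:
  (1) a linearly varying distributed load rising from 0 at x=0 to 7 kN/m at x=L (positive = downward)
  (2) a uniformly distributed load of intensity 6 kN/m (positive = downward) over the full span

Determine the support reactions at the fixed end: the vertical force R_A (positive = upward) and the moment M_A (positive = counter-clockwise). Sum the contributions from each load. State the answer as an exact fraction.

Load 1 — triangular load w₀=7 kN/m (0→w₀ over full span):
  R_A = w₀L/2 = 7·10/2 = 35 kN
  M_A = w₀L²/3 = 7·10²/3 = 700/3 kN·m
Load 2 — uniform load w=6 kN/m over full span:
  R_A = wL = 6·10 = 60 kN
  M_A = wL²/2 = 6·10²/2 = 300 kN·m
Superposition: R_A = 95 kN, M_A = 1600/3 kN·m

R_A = 95 kN, M_A = 1600/3 kN·m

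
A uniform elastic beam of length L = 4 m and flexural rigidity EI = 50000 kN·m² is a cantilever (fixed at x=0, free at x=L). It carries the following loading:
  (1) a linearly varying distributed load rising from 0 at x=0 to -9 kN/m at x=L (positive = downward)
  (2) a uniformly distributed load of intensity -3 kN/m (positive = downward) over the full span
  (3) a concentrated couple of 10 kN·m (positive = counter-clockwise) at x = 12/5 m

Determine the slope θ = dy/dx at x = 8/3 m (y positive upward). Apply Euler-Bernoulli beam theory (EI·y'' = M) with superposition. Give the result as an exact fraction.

θ(8/3) = 139/56250 rad

Load 1 — triangular load w₀=-9 kN/m (0→w₀ over full span):
  θ_1 = (w₀Lx²/4-w₀L²x/3-w₀x⁴/(24L))/EI = ((-9)·4·(8/3)²/4-(-9)·4²·(8/3)/3-(-9)·(8/3)⁴/(24·4))/50000 = 116/84375 rad
Load 2 — uniform load w=-3 kN/m over full span:
  θ_2 = -wx(x²-3Lx+3L²)/(6EI) = -(-3)·(8/3)·((8/3)²-3·4·(8/3)+3·4²)/(6·50000) = 52/84375 rad
Load 3 — applied couple M₀=10 kN·m at a=12/5 m (b=L-a=8/5):
  θ_3 = M₀a/EI  [x>a] = 10·(12/5)/50000 = 3/6250 rad
Superposition: θ = Σ θ_i = 139/56250 rad ≈ 0.002471 rad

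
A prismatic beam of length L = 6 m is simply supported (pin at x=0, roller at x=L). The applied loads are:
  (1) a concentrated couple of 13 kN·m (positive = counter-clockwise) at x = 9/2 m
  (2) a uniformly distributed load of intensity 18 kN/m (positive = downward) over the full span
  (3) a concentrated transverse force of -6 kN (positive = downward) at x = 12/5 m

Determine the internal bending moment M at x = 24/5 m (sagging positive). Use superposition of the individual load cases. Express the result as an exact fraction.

Load 1 — applied couple M₀=13 kN·m at a=9/2 m (b=L-a=3/2):
  M_1 = M₀x/L - M₀  [x>a] = 13·(24/5)/6 - 13 = -13/5 kN·m
Load 2 — uniform load w=18 kN/m over full span:
  M_2 = wx(L-x)/2 = 18·(24/5)·(6-(24/5))/2 = 1296/25 kN·m
Load 3 — point force P=-6 kN at a=12/5 m (b=L-a=18/5):
  M_3 = Pa(L-x)/L  [x>a] = (-6)·(12/5)·(6-(24/5))/6 = -72/25 kN·m
Superposition: M = Σ M_i = 1159/25 kN·m ≈ 46.360000 kN·m

M(24/5) = 1159/25 kN·m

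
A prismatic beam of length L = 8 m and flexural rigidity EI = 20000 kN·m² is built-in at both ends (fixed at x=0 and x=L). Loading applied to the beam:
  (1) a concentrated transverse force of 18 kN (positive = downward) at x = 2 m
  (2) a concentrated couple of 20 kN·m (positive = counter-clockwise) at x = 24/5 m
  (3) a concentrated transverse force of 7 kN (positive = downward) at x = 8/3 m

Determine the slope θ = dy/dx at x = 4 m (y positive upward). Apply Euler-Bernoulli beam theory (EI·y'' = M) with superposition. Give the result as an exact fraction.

Load 1 — point force P=18 kN at a=2 m (b=L-a=6):
  θ_1 = Pa²(L-x)(2bL-(3b+a)(L-x))/(2L³EI)  [x>a] = 18·2²·(8-4)·(2·6·8-(3·6+2)·(8-4))/(2·8³·20000) = 9/40000 rad
Load 2 — applied couple M₀=20 kN·m at a=24/5 m (b=L-a=16/5):
  θ_2 = (R_Ax²/2 - M_Ax)/EI  [x≤a] with R_A=18/5, M_A=32/5 = ((18/5)·4²/2 - (32/5)·4)/20000 = 1/6250 rad
Load 3 — point force P=7 kN at a=8/3 m (b=L-a=16/3):
  θ_3 = Pa²(L-x)(2bL-(3b+a)(L-x))/(2L³EI)  [x>a] = 7·(8/3)²·(8-4)·(2·(16/3)·8-(3·(16/3)+(8/3))·(8-4))/(2·8³·20000) = 7/67500 rad
Superposition: θ = Σ θ_i = 2639/5400000 rad ≈ 0.000489 rad

θ(4) = 2639/5400000 rad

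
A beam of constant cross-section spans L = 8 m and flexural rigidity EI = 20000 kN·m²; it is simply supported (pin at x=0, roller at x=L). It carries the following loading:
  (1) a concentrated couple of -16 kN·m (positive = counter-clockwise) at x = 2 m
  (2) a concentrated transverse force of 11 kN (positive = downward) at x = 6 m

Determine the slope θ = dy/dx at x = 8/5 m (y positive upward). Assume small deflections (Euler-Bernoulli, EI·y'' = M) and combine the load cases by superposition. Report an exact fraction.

Load 1 — applied couple M₀=-16 kN·m at a=2 m (b=L-a=6):
  θ_1 = (M₀x²/(2L)+C₁)/EI  [x≤a] with C₁=M₀(3b²-L²)/(6L)=-44/3 = ((-16)·(8/5)²/(2·8)+(-44/3))/20000 = -323/375000 rad
Load 2 — point force P=11 kN at a=6 m (b=L-a=2):
  θ_2 = -Pb(L²-b²-3x²)/(6LEI)  [x≤a] = -11·2·(8²-2²-3·(8/5)²)/(6·8·20000) = -1199/1000000 rad
Superposition: θ = Σ θ_i = -6181/3000000 rad ≈ -0.002060 rad

θ(8/5) = -6181/3000000 rad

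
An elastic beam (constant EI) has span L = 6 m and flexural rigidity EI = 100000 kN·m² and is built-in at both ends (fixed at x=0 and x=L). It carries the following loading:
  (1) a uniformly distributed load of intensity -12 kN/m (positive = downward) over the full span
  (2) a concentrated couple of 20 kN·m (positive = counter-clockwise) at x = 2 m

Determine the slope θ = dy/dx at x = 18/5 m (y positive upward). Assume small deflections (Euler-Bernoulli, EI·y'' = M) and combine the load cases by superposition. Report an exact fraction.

θ(18/5) = -53/390625 rad

Load 1 — uniform load w=-12 kN/m over full span:
  θ_1 = -wx(L-x)(L-2x)/(12EI) = -(-12)·(18/5)·(6-(18/5))·(6-2·(18/5))/(12·100000) = -81/781250 rad
Load 2 — applied couple M₀=20 kN·m at a=2 m (b=L-a=4):
  θ_2 = (R_Ax²/2 - M_Ax - M₀(x-a))/EI  [x>a] with R_A=40/9, M_A=0 = ((40/9)·(18/5)²/2 - 0·(18/5) - 20·((18/5)-2))/100000 = -1/31250 rad
Superposition: θ = Σ θ_i = -53/390625 rad ≈ -0.000136 rad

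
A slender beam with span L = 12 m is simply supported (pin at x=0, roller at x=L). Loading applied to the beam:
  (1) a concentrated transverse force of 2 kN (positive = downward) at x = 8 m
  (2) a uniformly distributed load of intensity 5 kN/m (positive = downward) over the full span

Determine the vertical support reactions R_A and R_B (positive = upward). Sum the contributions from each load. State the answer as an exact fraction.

R_A = 92/3 kN, R_B = 94/3 kN

Load 1 — point force P=2 kN at a=8 m (b=L-a=4):
  R_A = Pb/L = 2·4/12 = 2/3 kN
  R_B = Pa/L = 2·8/12 = 4/3 kN
Load 2 — uniform load w=5 kN/m over full span:
  R_A = wL/2 = 5·12/2 = 30 kN
  R_B = wL/2 = 5·12/2 = 30 kN
Superposition: R_A = 92/3 kN, R_B = 94/3 kN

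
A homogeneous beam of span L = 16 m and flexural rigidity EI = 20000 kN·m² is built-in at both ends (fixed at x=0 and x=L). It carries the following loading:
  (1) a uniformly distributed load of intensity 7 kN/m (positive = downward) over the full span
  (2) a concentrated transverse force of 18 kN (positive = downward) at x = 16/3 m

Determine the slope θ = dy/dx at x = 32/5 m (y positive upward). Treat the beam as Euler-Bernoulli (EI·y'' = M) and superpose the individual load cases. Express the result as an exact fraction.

θ(32/5) = -488/78125 rad

Load 1 — uniform load w=7 kN/m over full span:
  θ_1 = -wx(L-x)(L-2x)/(12EI) = -7·(32/5)·(16-(32/5))·(16-2·(32/5))/(12·20000) = -448/78125 rad
Load 2 — point force P=18 kN at a=16/3 m (b=L-a=32/3):
  θ_2 = Pa²(L-x)(2bL-(3b+a)(L-x))/(2L³EI)  [x>a] = 18·(16/3)²·(16-(32/5))·(2·(32/3)·16-(3·(32/3)+(16/3))·(16-(32/5)))/(2·16³·20000) = -8/15625 rad
Superposition: θ = Σ θ_i = -488/78125 rad ≈ -0.006246 rad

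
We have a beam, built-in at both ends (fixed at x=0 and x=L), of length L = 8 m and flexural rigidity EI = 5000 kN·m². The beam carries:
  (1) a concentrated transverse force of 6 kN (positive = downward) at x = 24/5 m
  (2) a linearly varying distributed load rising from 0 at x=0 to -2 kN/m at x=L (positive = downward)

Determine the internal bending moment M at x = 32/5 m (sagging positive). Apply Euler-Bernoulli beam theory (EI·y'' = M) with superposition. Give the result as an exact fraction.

M(32/5) = -1616/1875 kN·m

Load 1 — point force P=6 kN at a=24/5 m (b=L-a=16/5):
  M_1 = Pa²(a+3b)(L-x)/L³ - Pa²b/L²  [x>a] = 6·(24/5)²·((24/5)+3·(16/5))·(8-(32/5))/8³ - 6·(24/5)²·(16/5)/8² = -432/625 kN·m
Load 2 — triangular load w₀=-2 kN/m (0→w₀ over full span):
  M_2 = 3w₀Lx/20 - w₀L²/30 - w₀x³/(6L) = 3·(-2)·8·(32/5)/20 - (-2)·8²/30 - (-2)·(32/5)³/(6·8) = -64/375 kN·m
Superposition: M = Σ M_i = -1616/1875 kN·m ≈ -0.861867 kN·m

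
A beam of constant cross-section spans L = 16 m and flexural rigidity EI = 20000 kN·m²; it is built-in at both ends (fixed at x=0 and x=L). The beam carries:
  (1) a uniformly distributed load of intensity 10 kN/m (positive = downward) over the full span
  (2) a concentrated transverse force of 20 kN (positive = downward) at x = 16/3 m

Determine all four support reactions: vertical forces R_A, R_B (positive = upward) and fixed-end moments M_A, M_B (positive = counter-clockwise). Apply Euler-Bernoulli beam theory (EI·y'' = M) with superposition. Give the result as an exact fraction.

R_A = 2560/27 kN, M_A = 7040/27 kN·m, R_B = 2300/27 kN, M_B = -6400/27 kN·m

Load 1 — uniform load w=10 kN/m over full span:
  R_A = wL/2 = 10·16/2 = 80 kN
  M_A = wL²/12 = 10·16²/12 = 640/3 kN·m
  R_B = wL/2 = 10·16/2 = 80 kN
  M_B = -wL²/12 = -10·16²/12 = -640/3 kN·m
Load 2 — point force P=20 kN at a=16/3 m (b=L-a=32/3):
  R_A = Pb²(3a+b)/L³ = 20·(32/3)²·(3·(16/3)+(32/3))/16³ = 400/27 kN
  M_A = Pab²/L² = 20·(16/3)·(32/3)²/16² = 1280/27 kN·m
  R_B = Pa²(a+3b)/L³ = 20·(16/3)²·((16/3)+3·(32/3))/16³ = 140/27 kN
  M_B = -Pa²b/L² = -20·(16/3)²·(32/3)/16² = -640/27 kN·m
Superposition: R_A = 2560/27 kN, M_A = 7040/27 kN·m, R_B = 2300/27 kN, M_B = -6400/27 kN·m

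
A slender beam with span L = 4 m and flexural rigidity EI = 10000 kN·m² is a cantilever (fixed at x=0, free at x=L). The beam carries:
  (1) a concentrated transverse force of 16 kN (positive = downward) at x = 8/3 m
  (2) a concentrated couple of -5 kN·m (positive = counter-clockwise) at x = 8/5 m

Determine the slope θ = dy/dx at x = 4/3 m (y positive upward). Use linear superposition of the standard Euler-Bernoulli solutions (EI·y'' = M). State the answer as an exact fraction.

θ(4/3) = -37/7500 rad

Load 1 — point force P=16 kN at a=8/3 m (b=L-a=4/3):
  θ_1 = -Px(2a-x)/(2EI)  [x≤a] = -16·(4/3)·(2·(8/3)-(4/3))/(2·10000) = -8/1875 rad
Load 2 — applied couple M₀=-5 kN·m at a=8/5 m (b=L-a=12/5):
  θ_2 = M₀x/EI  [x≤a] = (-5)·(4/3)/10000 = -1/1500 rad
Superposition: θ = Σ θ_i = -37/7500 rad ≈ -0.004933 rad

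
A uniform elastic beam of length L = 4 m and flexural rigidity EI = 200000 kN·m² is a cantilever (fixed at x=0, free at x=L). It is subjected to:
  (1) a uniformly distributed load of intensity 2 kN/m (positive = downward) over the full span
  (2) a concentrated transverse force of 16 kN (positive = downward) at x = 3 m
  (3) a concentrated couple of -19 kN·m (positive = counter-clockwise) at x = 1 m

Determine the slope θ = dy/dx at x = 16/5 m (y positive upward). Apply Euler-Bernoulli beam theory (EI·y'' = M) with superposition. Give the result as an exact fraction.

Load 1 — uniform load w=2 kN/m over full span:
  θ_1 = -wx(x²-3Lx+3L²)/(6EI) = -2·(16/5)·((16/5)²-3·4·(16/5)+3·4²)/(6·200000) = -124/1171875 rad
Load 2 — point force P=16 kN at a=3 m (b=L-a=1):
  θ_2 = -Pa²/(2EI)  [x>a] = -16·3²/(2·200000) = -9/25000 rad
Load 3 — applied couple M₀=-19 kN·m at a=1 m (b=L-a=3):
  θ_3 = M₀a/EI  [x>a] = (-19)·1/200000 = -19/200000 rad
Superposition: θ = Σ θ_i = -42061/75000000 rad ≈ -0.000561 rad

θ(16/5) = -42061/75000000 rad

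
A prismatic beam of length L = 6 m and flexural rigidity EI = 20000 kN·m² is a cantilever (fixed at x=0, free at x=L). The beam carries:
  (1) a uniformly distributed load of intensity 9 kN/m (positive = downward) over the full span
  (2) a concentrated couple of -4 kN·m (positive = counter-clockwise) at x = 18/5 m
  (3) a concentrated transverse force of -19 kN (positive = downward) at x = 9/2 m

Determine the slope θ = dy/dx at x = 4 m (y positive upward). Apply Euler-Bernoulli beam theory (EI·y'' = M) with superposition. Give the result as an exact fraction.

Load 1 — uniform load w=9 kN/m over full span:
  θ_1 = -wx(x²-3Lx+3L²)/(6EI) = -9·4·(4²-3·6·4+3·6²)/(6·20000) = -39/2500 rad
Load 2 — applied couple M₀=-4 kN·m at a=18/5 m (b=L-a=12/5):
  θ_2 = M₀a/EI  [x>a] = (-4)·(18/5)/20000 = -9/12500 rad
Load 3 — point force P=-19 kN at a=9/2 m (b=L-a=3/2):
  θ_3 = -Px(2a-x)/(2EI)  [x≤a] = -(-19)·4·(2·(9/2)-4)/(2·20000) = 19/2000 rad
Superposition: θ = Σ θ_i = -341/50000 rad ≈ -0.006820 rad

θ(4) = -341/50000 rad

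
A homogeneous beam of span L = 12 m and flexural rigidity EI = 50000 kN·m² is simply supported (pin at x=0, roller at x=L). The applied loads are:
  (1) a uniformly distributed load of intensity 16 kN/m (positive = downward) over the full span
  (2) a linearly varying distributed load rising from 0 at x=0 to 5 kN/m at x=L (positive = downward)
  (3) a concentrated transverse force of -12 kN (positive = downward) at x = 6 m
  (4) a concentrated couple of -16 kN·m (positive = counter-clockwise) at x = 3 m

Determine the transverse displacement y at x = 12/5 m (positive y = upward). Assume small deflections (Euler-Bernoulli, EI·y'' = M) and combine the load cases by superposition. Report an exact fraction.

Load 1 — uniform load w=16 kN/m over full span:
  y_1 = -wx(L³-2Lx²+x³)/(24EI) = -16·(12/5)·(12³-2·12·(12/5)²+(12/5)³)/(24·50000) = -100224/1953125 m
Load 2 — triangular load w₀=5 kN/m (0→w₀ over full span):
  y_2 = -w₀x(7L⁴-10L²x²+3x⁴)/(360LEI) = -5·(12/5)·(7·12⁴-10·12²·(12/5)²+3·(12/5)⁴)/(360·12·50000) = -74304/9765625 m
Load 3 — point force P=-12 kN at a=6 m (b=L-a=6):
  y_3 = -Pbx(L²-b²-x²)/(6LEI)  [x≤a] = -(-12)·6·(12/5)·(12²-6²-(12/5)²)/(6·12·50000) = 1917/390625 m
Load 4 — applied couple M₀=-16 kN·m at a=3 m (b=L-a=9):
  y_4 = (M₀x³/(6L)+C₁x)/EI  [x≤a] with C₁=M₀(3b²-L²)/(6L)=-22 = ((-16)·(12/5)³/(6·12)+(-22)·(12/5))/50000 = -873/781250 m
Superposition: y = Σ y_i = -1076823/19531250 m ≈ -0.055133 m

y(12/5) = -1076823/19531250 m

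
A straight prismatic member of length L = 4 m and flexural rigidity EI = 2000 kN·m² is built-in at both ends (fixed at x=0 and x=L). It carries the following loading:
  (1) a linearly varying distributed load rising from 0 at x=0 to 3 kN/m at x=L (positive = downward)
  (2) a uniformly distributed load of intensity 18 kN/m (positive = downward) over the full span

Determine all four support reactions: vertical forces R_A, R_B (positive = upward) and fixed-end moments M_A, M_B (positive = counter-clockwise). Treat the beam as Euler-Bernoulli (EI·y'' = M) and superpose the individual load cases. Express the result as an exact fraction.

Load 1 — triangular load w₀=3 kN/m (0→w₀ over full span):
  R_A = 3w₀L/20 = 3·3·4/20 = 9/5 kN
  M_A = w₀L²/30 = 3·4²/30 = 8/5 kN·m
  R_B = 7w₀L/20 = 7·3·4/20 = 21/5 kN
  M_B = -w₀L²/20 = -3·4²/20 = -12/5 kN·m
Load 2 — uniform load w=18 kN/m over full span:
  R_A = wL/2 = 18·4/2 = 36 kN
  M_A = wL²/12 = 18·4²/12 = 24 kN·m
  R_B = wL/2 = 18·4/2 = 36 kN
  M_B = -wL²/12 = -18·4²/12 = -24 kN·m
Superposition: R_A = 189/5 kN, M_A = 128/5 kN·m, R_B = 201/5 kN, M_B = -132/5 kN·m

R_A = 189/5 kN, M_A = 128/5 kN·m, R_B = 201/5 kN, M_B = -132/5 kN·m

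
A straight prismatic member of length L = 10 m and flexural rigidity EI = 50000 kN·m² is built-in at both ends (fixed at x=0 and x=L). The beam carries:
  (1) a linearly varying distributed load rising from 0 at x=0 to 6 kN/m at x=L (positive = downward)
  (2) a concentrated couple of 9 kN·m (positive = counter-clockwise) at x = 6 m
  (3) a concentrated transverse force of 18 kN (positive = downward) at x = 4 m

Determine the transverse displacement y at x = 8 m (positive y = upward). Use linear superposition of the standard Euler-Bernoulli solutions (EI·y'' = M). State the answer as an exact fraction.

Load 1 — triangular load w₀=6 kN/m (0→w₀ over full span):
  y_1 = -w₀x²(L-x)²(x+2L)/(120LEI) = -6·8²·(10-8)²·(8+2·10)/(120·10·50000) = -56/78125 m
Load 2 — applied couple M₀=9 kN·m at a=6 m (b=L-a=4):
  y_2 = (R_Ax³/6 - M_Ax²/2 - M₀(x-a)²/2)/EI  [x>a] with R_A=162/125, M_A=72/25 = ((162/125)·8³/6 - (72/25)·8²/2 - 9·(8-6)²/2)/50000 = 27/3125000 m
Load 3 — point force P=18 kN at a=4 m (b=L-a=6):
  y_3 = -Pa²(L-x)²(3bL-(3b+a)(L-x))/(6L³EI)  [x>a] = -18·4²·(10-8)²·(3·6·10-(3·6+4)·(10-8))/(6·10³·50000) = -204/390625 m
Superposition: y = Σ y_i = -769/625000 m ≈ -0.001230 m

y(8) = -769/625000 m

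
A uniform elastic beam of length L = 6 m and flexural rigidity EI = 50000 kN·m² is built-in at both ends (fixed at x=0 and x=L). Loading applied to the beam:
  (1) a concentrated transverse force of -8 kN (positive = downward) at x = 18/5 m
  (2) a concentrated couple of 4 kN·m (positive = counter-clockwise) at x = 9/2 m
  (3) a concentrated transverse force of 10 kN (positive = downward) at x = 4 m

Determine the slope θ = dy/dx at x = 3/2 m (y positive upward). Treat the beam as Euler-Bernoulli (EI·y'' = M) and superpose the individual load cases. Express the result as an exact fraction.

Load 1 — point force P=-8 kN at a=18/5 m (b=L-a=12/5):
  θ_1 = -Pb²x(2aL-(3a+b)x)/(2L³EI)  [x≤a] = -(-8)·(12/5)²·(3/2)·(2·(18/5)·6-(3·(18/5)+(12/5))·(3/2))/(2·6³·50000) = 117/1562500 rad
Load 2 — applied couple M₀=4 kN·m at a=9/2 m (b=L-a=3/2):
  θ_2 = (R_Ax²/2 - M_Ax)/EI  [x≤a] with R_A=3/4, M_A=5/4 = ((3/4)·(3/2)²/2 - (5/4)·(3/2))/50000 = -33/1600000 rad
Load 3 — point force P=10 kN at a=4 m (b=L-a=2):
  θ_3 = -Pb²x(2aL-(3a+b)x)/(2L³EI)  [x≤a] = -10·2²·(3/2)·(2·4·6-(3·4+2)·(3/2))/(2·6³·50000) = -3/40000 rad
Superposition: θ = Σ θ_i = -4149/200000000 rad ≈ -0.000021 rad

θ(3/2) = -4149/200000000 rad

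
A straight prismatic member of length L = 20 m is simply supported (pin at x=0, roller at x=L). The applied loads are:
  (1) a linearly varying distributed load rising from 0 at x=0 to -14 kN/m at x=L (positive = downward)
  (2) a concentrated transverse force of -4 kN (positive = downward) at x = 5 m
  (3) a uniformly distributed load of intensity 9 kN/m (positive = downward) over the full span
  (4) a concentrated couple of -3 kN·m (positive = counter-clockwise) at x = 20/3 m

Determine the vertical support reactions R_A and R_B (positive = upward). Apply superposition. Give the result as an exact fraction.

R_A = 2411/60 kN, R_B = -251/60 kN

Load 1 — triangular load w₀=-14 kN/m (0→w₀ over full span):
  R_A = w₀L/6 = (-14)·20/6 = -140/3 kN
  R_B = w₀L/3 = (-14)·20/3 = -280/3 kN
Load 2 — point force P=-4 kN at a=5 m (b=L-a=15):
  R_A = Pb/L = (-4)·15/20 = -3 kN
  R_B = Pa/L = (-4)·5/20 = -1 kN
Load 3 — uniform load w=9 kN/m over full span:
  R_A = wL/2 = 9·20/2 = 90 kN
  R_B = wL/2 = 9·20/2 = 90 kN
Load 4 — applied couple M₀=-3 kN·m at a=20/3 m (b=L-a=40/3):
  R_A = M₀/L = (-3)/20 = -3/20 kN
  R_B = -M₀/L = -(-3)/20 = 3/20 kN
Superposition: R_A = 2411/60 kN, R_B = -251/60 kN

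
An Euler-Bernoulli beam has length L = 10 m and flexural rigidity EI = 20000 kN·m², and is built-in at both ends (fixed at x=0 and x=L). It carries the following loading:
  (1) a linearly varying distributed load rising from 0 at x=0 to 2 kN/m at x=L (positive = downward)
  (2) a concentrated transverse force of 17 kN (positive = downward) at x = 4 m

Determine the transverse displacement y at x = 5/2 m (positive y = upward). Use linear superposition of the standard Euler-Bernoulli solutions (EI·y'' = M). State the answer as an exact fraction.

Load 1 — triangular load w₀=2 kN/m (0→w₀ over full span):
  y_1 = -w₀x²(L-x)²(x+2L)/(120LEI) = -2·(5/2)²·(10-(5/2))²·((5/2)+2·10)/(120·10·20000) = -27/40960 m
Load 2 — point force P=17 kN at a=4 m (b=L-a=6):
  y_2 = -Pb²x²(3aL-(3a+b)x)/(6L³EI)  [x≤a] = -17·6²·(5/2)²·(3·4·10-(3·4+6)·(5/2))/(6·10³·20000) = -153/64000 m
Superposition: y = Σ y_i = -3123/1024000 m ≈ -0.003050 m

y(5/2) = -3123/1024000 m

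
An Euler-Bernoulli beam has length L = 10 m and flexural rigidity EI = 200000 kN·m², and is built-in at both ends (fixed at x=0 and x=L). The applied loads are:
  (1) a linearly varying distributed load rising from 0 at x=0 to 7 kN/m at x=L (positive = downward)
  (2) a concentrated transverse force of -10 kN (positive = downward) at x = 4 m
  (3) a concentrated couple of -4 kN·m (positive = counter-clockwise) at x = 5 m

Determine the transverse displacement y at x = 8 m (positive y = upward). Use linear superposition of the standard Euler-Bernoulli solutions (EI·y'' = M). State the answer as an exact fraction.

y(8) = -1069/7500000 m

Load 1 — triangular load w₀=7 kN/m (0→w₀ over full span):
  y_1 = -w₀x²(L-x)²(x+2L)/(120LEI) = -7·8²·(10-8)²·(8+2·10)/(120·10·200000) = -49/234375 m
Load 2 — point force P=-10 kN at a=4 m (b=L-a=6):
  y_2 = -Pa²(L-x)²(3bL-(3b+a)(L-x))/(6L³EI)  [x>a] = -(-10)·4²·(10-8)²·(3·6·10-(3·6+4)·(10-8))/(6·10³·200000) = 17/234375 m
Load 3 — applied couple M₀=-4 kN·m at a=5 m (b=L-a=5):
  y_3 = (R_Ax³/6 - M_Ax²/2 - M₀(x-a)²/2)/EI  [x>a] with R_A=-3/5, M_A=-1 = ((-3/5)·8³/6 - (-1)·8²/2 - (-4)·(8-5)²/2)/200000 = -3/500000 m
Superposition: y = Σ y_i = -1069/7500000 m ≈ -0.000143 m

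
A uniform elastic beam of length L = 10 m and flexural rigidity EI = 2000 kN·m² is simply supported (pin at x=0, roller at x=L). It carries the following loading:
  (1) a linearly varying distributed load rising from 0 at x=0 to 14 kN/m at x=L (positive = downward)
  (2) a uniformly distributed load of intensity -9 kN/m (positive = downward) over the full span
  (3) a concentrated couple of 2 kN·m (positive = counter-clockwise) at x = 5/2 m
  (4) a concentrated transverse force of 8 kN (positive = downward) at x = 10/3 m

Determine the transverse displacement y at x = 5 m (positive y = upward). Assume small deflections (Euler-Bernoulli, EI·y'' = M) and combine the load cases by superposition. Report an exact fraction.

Load 1 — triangular load w₀=14 kN/m (0→w₀ over full span):
  y_1 = -w₀x(7L⁴-10L²x²+3x⁴)/(360LEI) = -14·5·(7·10⁴-10·10²·5²+3·5⁴)/(360·10·2000) = -175/384 m
Load 2 — uniform load w=-9 kN/m over full span:
  y_2 = -wx(L³-2Lx²+x³)/(24EI) = -(-9)·5·(10³-2·10·5²+5³)/(24·2000) = 75/128 m
Load 3 — applied couple M₀=2 kN·m at a=5/2 m (b=L-a=15/2):
  y_3 = (M₀x³/(6L)-M₀(x-a)²/2+C₁x)/EI  [x>a] with C₁=M₀(3b²-L²)/(6L)=55/24 = (2·5³/(6·10)-2·(5-(5/2))²/2+(55/24)·5)/2000 = 3/640 m
Load 4 — point force P=8 kN at a=10/3 m (b=L-a=20/3):
  y_4 = -Pa(L-x)(2Lx-a²-x²)/(6LEI)  [x>a] = -8·(10/3)·(10-5)·(2·10·5-(10/3)²-5²)/(6·10·2000) = -23/324 m
Superposition: y = Σ y_i = 3313/51840 m ≈ 0.063908 m

y(5) = 3313/51840 m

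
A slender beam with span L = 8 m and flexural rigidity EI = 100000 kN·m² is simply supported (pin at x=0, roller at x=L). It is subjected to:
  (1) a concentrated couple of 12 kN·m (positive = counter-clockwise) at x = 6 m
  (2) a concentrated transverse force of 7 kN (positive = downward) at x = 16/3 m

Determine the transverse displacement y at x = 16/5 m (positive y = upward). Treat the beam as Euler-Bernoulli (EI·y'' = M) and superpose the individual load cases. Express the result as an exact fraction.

Load 1 — applied couple M₀=12 kN·m at a=6 m (b=L-a=2):
  y_1 = (M₀x³/(6L)+C₁x)/EI  [x≤a] with C₁=M₀(3b²-L²)/(6L)=-13 = (12·(16/5)³/(6·8)+(-13)·(16/5))/100000 = -261/781250 m
Load 2 — point force P=7 kN at a=16/3 m (b=L-a=8/3):
  y_2 = -Pbx(L²-b²-x²)/(6LEI)  [x≤a] = -7·(8/3)·(16/5)·(8²-(8/3)²-(16/5)²)/(6·8·100000) = -18368/31640625 m
Superposition: y = Σ y_i = -57877/63281250 m ≈ -0.000915 m

y(16/5) = -57877/63281250 m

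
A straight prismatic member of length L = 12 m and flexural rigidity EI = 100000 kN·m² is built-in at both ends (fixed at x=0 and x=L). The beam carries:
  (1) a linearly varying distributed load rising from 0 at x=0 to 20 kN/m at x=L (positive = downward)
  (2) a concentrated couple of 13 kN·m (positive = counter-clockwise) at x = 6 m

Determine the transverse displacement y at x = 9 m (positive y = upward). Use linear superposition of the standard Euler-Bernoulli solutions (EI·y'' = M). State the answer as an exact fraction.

Load 1 — triangular load w₀=20 kN/m (0→w₀ over full span):
  y_1 = -w₀x²(L-x)²(x+2L)/(120LEI) = -20·9²·(12-9)²·(9+2·12)/(120·12·100000) = -2673/800000 m
Load 2 — applied couple M₀=13 kN·m at a=6 m (b=L-a=6):
  y_2 = (R_Ax³/6 - M_Ax²/2 - M₀(x-a)²/2)/EI  [x>a] with R_A=13/8, M_A=13/4 = ((13/8)·9³/6 - (13/4)·9²/2 - 13·(9-6)²/2)/100000 = 117/1600000 m
Superposition: y = Σ y_i = -5229/1600000 m ≈ -0.003268 m

y(9) = -5229/1600000 m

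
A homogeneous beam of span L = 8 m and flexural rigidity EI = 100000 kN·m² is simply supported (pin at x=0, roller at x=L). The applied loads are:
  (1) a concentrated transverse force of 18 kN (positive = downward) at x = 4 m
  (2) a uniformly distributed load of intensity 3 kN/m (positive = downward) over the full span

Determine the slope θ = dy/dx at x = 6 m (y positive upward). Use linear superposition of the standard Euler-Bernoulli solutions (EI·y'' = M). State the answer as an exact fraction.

Load 1 — point force P=18 kN at a=4 m (b=L-a=4):
  θ_1 = -Pa(2L²-6Lx+3x²+a²)/(6LEI)  [x>a] = -18·4·(2·8²-6·8·6+3·6²+4²)/(6·8·100000) = 27/50000 rad
Load 2 — uniform load w=3 kN/m over full span:
  θ_2 = -w(L³-6Lx²+4x³)/(24EI) = -3·(8³-6·8·6²+4·6³)/(24·100000) = 11/25000 rad
Superposition: θ = Σ θ_i = 49/50000 rad ≈ 0.000980 rad

θ(6) = 49/50000 rad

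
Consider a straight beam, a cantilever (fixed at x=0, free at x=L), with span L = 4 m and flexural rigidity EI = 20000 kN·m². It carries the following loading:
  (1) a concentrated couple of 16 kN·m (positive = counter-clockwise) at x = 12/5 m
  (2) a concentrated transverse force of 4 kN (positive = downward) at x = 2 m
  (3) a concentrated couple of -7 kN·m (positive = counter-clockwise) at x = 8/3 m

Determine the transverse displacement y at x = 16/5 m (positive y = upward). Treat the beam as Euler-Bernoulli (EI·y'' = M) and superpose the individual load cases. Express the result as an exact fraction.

y(16/5) = 61/56250 m

Load 1 — applied couple M₀=16 kN·m at a=12/5 m (b=L-a=8/5):
  y_1 = M₀a(2x-a)/(2EI)  [x>a] = 16·(12/5)·(2·(16/5)-(12/5))/(2·20000) = 12/3125 m
Load 2 — point force P=4 kN at a=2 m (b=L-a=2):
  y_2 = -Pa²(3x-a)/(6EI)  [x>a] = -4·2²·(3·(16/5)-2)/(6·20000) = -19/18750 m
Load 3 — applied couple M₀=-7 kN·m at a=8/3 m (b=L-a=4/3):
  y_3 = M₀a(2x-a)/(2EI)  [x>a] = (-7)·(8/3)·(2·(16/5)-(8/3))/(2·20000) = -49/28125 m
Superposition: y = Σ y_i = 61/56250 m ≈ 0.001084 m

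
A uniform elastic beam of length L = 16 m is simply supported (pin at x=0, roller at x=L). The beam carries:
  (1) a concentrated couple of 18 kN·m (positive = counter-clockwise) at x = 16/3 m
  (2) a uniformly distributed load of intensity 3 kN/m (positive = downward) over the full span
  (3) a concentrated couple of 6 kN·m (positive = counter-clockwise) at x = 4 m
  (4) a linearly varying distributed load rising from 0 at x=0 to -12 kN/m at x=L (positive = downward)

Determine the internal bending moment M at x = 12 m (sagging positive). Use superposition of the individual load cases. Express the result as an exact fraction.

Load 1 — applied couple M₀=18 kN·m at a=16/3 m (b=L-a=32/3):
  M_1 = M₀x/L - M₀  [x>a] = 18·12/16 - 18 = -9/2 kN·m
Load 2 — uniform load w=3 kN/m over full span:
  M_2 = wx(L-x)/2 = 3·12·(16-12)/2 = 72 kN·m
Load 3 — applied couple M₀=6 kN·m at a=4 m (b=L-a=12):
  M_3 = M₀x/L - M₀  [x>a] = 6·12/16 - 6 = -3/2 kN·m
Load 4 — triangular load w₀=-12 kN/m (0→w₀ over full span):
  M_4 = w₀Lx/6 - w₀x³/(6L) = (-12)·16·12/6 - (-12)·12³/(6·16) = -168 kN·m
Superposition: M = Σ M_i = -102 kN·m ≈ -102.000000 kN·m

M(12) = -102 kN·m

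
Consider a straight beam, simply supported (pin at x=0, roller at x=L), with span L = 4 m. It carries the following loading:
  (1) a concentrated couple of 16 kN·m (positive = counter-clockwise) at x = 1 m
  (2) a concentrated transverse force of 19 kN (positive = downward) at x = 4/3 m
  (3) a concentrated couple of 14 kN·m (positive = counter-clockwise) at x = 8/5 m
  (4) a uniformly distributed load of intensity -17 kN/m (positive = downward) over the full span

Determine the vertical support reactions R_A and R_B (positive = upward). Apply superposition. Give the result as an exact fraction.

Load 1 — applied couple M₀=16 kN·m at a=1 m (b=L-a=3):
  R_A = M₀/L = 16/4 = 4 kN
  R_B = -M₀/L = -16/4 = -4 kN
Load 2 — point force P=19 kN at a=4/3 m (b=L-a=8/3):
  R_A = Pb/L = 19·(8/3)/4 = 38/3 kN
  R_B = Pa/L = 19·(4/3)/4 = 19/3 kN
Load 3 — applied couple M₀=14 kN·m at a=8/5 m (b=L-a=12/5):
  R_A = M₀/L = 14/4 = 7/2 kN
  R_B = -M₀/L = -14/4 = -7/2 kN
Load 4 — uniform load w=-17 kN/m over full span:
  R_A = wL/2 = (-17)·4/2 = -34 kN
  R_B = wL/2 = (-17)·4/2 = -34 kN
Superposition: R_A = -83/6 kN, R_B = -211/6 kN

R_A = -83/6 kN, R_B = -211/6 kN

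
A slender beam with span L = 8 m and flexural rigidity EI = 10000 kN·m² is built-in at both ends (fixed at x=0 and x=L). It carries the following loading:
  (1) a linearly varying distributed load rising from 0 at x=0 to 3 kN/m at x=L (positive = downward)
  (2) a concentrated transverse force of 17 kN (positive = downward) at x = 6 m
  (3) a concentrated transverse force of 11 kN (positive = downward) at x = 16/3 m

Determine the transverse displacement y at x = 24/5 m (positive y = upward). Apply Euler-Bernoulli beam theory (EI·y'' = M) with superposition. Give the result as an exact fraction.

y(24/5) = -243529/39062500 m

Load 1 — triangular load w₀=3 kN/m (0→w₀ over full span):
  y_1 = -w₀x²(L-x)²(x+2L)/(120LEI) = -3·(24/5)²·(8-(24/5))²·((24/5)+2·8)/(120·8·10000) = -14976/9765625 m
Load 2 — point force P=17 kN at a=6 m (b=L-a=2):
  y_2 = -Pb²x²(3aL-(3a+b)x)/(6L³EI)  [x≤a] = -17·2²·(24/5)²·(3·6·8-(3·6+2)·(24/5))/(6·8³·10000) = -153/62500 m
Load 3 — point force P=11 kN at a=16/3 m (b=L-a=8/3):
  y_3 = -Pb²x²(3aL-(3a+b)x)/(6L³EI)  [x≤a] = -11·(8/3)²·(24/5)²·(3·(16/3)·8-(3·(16/3)+(8/3))·(24/5))/(6·8³·10000) = -176/78125 m
Superposition: y = Σ y_i = -243529/39062500 m ≈ -0.006234 m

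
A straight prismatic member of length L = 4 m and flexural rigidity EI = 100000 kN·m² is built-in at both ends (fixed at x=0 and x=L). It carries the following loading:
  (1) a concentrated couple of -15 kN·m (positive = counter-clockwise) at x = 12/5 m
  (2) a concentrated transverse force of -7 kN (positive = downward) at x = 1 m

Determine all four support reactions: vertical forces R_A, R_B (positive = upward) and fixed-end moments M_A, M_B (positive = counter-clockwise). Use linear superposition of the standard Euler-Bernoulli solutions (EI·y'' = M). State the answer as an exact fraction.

Load 1 — applied couple M₀=-15 kN·m at a=12/5 m (b=L-a=8/5):
  R_A = 6M₀ab/L³ = 6·(-15)·(12/5)·(8/5)/4³ = -27/5 kN
  M_A = M₀b(2a-b)/L² = (-15)·(8/5)·(2·(12/5)-(8/5))/4² = -24/5 kN·m
  R_B = -6M₀ab/L³ = -6·(-15)·(12/5)·(8/5)/4³ = 27/5 kN
  M_B = M₀a(2b-a)/L² = (-15)·(12/5)·(2·(8/5)-(12/5))/4² = -9/5 kN·m
Load 2 — point force P=-7 kN at a=1 m (b=L-a=3):
  R_A = Pb²(3a+b)/L³ = (-7)·3²·(3·1+3)/4³ = -189/32 kN
  M_A = Pab²/L² = (-7)·1·3²/4² = -63/16 kN·m
  R_B = Pa²(a+3b)/L³ = (-7)·1²·(1+3·3)/4³ = -35/32 kN
  M_B = -Pa²b/L² = -(-7)·1²·3/4² = 21/16 kN·m
Superposition: R_A = -1809/160 kN, M_A = -699/80 kN·m, R_B = 689/160 kN, M_B = -39/80 kN·m

R_A = -1809/160 kN, M_A = -699/80 kN·m, R_B = 689/160 kN, M_B = -39/80 kN·m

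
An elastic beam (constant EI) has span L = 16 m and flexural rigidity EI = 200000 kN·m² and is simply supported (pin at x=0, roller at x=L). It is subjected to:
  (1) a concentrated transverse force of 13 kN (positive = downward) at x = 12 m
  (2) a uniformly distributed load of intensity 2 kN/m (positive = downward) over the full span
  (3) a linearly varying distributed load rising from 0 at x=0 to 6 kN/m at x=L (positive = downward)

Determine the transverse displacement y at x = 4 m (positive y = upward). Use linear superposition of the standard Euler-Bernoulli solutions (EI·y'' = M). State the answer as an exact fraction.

Load 1 — point force P=13 kN at a=12 m (b=L-a=4):
  y_1 = -Pbx(L²-b²-x²)/(6LEI)  [x≤a] = -13·4·4·(16²-4²-4²)/(6·16·200000) = -91/37500 m
Load 2 — uniform load w=2 kN/m over full span:
  y_2 = -wx(L³-2Lx²+x³)/(24EI) = -2·4·(16³-2·16·4²+4³)/(24·200000) = -19/3125 m
Load 3 — triangular load w₀=6 kN/m (0→w₀ over full span):
  y_3 = -w₀x(7L⁴-10L²x²+3x⁴)/(360LEI) = -6·4·(7·16⁴-10·16²·4²+3·4⁴)/(360·16·200000) = -109/12500 m
Superposition: y = Σ y_i = -323/18750 m ≈ -0.017227 m

y(4) = -323/18750 m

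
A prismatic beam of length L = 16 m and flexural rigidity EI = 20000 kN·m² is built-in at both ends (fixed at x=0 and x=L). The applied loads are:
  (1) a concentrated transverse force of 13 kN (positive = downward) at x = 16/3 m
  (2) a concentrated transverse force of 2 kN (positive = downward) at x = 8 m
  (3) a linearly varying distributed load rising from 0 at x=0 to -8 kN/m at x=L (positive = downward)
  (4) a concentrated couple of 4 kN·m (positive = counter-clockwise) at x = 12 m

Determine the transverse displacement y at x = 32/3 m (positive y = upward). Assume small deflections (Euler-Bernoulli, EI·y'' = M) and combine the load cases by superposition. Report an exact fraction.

y(32/3) = 135188/6834375 m

Load 1 — point force P=13 kN at a=16/3 m (b=L-a=32/3):
  y_1 = -Pa²(L-x)²(3bL-(3b+a)(L-x))/(6L³EI)  [x>a] = -13·(16/3)²·(16-(32/3))²·(3·(32/3)·16-(3·(32/3)+(16/3))·(16-(32/3)))/(6·16³·20000) = -9152/1366875 m
Load 2 — point force P=2 kN at a=8 m (b=L-a=8):
  y_2 = -Pa²(L-x)²(3bL-(3b+a)(L-x))/(6L³EI)  [x>a] = -2·8²·(16-(32/3))²·(3·8·16-(3·8+8)·(16-(32/3)))/(6·16³·20000) = -16/10125 m
Load 3 — triangular load w₀=-8 kN/m (0→w₀ over full span):
  y_3 = -w₀x²(L-x)²(x+2L)/(120LEI) = -(-8)·(32/3)²·(16-(32/3))²·((32/3)+2·16)/(120·16·20000) = 65536/2278125 m
Load 4 — applied couple M₀=4 kN·m at a=12 m (b=L-a=4):
  y_4 = (R_Ax³/6 - M_Ax²/2)/EI  [x≤a] with R_A=9/32, M_A=5/4 = ((9/32)·(32/3)³/6 - (5/4)·(32/3)²/2)/20000 = -4/5625 m
Superposition: y = Σ y_i = 135188/6834375 m ≈ 0.019781 m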